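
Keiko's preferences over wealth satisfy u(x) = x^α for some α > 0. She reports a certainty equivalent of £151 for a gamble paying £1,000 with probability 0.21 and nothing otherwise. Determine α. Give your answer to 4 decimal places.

The lottery's expected utility is 0.21·u(1000) + 0.79·u(0) = 0.21·1000^α (since u(0) = 0 for α > 0).
Indifference: 151^α = 0.21·1000^α, so (151/1000)^α = 0.21.
α = ln(0.21) / ln(151/1000) = -1.5606477/-1.8904754 ≈ 0.8255.

α ≈ 0.8255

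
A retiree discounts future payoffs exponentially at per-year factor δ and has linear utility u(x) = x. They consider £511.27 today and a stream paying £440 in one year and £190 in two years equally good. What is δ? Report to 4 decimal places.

The stream is worth 440δ + 190δ² today, so 440δ + 190δ² = 511.27.
Rearranged: 190δ² + 440δ − 511.27 = 0.
δ = (−440 + √(440² + 4·190·511.27)) / (2·190) = (−440 + √582165.20) / 380 ≈ 0.8500.

δ ≈ 0.8500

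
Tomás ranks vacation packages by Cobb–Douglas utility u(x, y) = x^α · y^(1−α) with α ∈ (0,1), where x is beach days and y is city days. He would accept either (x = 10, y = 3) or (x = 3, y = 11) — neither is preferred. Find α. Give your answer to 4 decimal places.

Indifference: 10^α · 3^(1−α) = 3^α · 11^(1−α).
(10/3)^α = (11/3)^(1−α); take logs: α·ln(10/3) = (1−α)·ln(11/3), i.e. α·1.2039728 = (1−α)·1.2992830.
With A = 1.2039728 and B = 1.2992830: α·A = (1−α)·B, so α = B/(A+B) = 1.2992830/2.5032558 ≈ 0.5190.

α ≈ 0.5190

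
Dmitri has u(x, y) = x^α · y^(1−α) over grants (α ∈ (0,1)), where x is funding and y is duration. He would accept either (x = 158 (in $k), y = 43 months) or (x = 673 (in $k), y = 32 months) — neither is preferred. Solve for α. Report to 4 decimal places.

α ≈ 0.1694

The Cobb–Douglas utilities coincide, so 158^α·43^(1−α) = 673^α·32^(1−α).
Rearrange to (158/673)^α = (32/43)^(1−α) and take logs: α·-1.4491503 = (1−α)·-0.2954642.
So α/(1−α) = (-0.2954642)/(-1.4491503) = 0.2038879, and α = 0.2038879/1.2038879 ≈ 0.1694.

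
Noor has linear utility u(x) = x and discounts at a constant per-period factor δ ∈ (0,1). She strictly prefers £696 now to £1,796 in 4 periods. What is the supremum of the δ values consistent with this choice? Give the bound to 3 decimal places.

The preference means 696 > δ^4·1796.
So δ^4 < 696/1796 = 0.38753; taking the 4th root of both positive sides preserves the inequality.
δ < 0.38753^(1/4) = 0.789.

δ < 0.789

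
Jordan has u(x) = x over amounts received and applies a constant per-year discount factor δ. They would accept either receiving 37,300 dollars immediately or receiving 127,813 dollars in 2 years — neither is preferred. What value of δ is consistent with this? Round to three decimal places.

Equating discounted utilities: u(37300) = δ^2·u(127813) ⇒ δ^2 = u(37300)/u(127813).
With u(x) = x: δ^2 = 37300/127813 = 0.29183.
Taking the square root: δ = 0.29183^(1/2) ≈ 0.540.

δ ≈ 0.540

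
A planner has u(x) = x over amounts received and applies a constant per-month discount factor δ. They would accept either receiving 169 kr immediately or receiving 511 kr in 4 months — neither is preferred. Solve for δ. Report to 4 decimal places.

δ ≈ 0.7583

The payoff in 4 months is discounted by δ^4, so u(169) = δ^4·u(511) and δ^4 = u(169)/u(511).
With u(x) = x: δ^4 = 169/511 = 0.33072.
So δ = 0.33072^(1/4) ≈ 0.7583.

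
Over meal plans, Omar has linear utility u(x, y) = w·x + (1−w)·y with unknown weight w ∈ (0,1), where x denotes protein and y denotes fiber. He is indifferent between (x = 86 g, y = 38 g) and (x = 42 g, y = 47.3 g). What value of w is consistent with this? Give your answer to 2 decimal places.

Indifference: w·86 + (1−w)·38 = w·42 + (1−w)·47.3.
Collecting terms: w·44 = (1−w)·9.3.
So w/(1−w) = 9.3/44 = 0.2114, giving w = 9.3/(44+9.3) = 0.17.

w = 0.17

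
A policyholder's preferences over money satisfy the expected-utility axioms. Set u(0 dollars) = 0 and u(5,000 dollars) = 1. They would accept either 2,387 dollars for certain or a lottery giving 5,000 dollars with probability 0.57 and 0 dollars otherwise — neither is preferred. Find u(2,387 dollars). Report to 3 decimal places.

The indifference gives u(2,387 dollars) = 0.57·u(5,000 dollars) + 0.43·u(0 dollars) = 0.57·1 + 0.43·0 = 0.57.

0.570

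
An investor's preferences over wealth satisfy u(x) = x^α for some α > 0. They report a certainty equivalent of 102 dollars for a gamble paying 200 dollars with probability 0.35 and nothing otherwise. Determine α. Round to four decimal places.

α ≈ 1.5591

The lottery's expected utility is 0.35·u(200) + 0.65·u(0) = 0.35·200^α (since u(0) = 0 for α > 0).
Setting u(102) equal to that: 102^α = 0.35·200^α ⇒ (102/200)^α = 0.35.
α = ln(0.35) / ln(102/200) = -1.0498221/-0.6733446 ≈ 1.5591.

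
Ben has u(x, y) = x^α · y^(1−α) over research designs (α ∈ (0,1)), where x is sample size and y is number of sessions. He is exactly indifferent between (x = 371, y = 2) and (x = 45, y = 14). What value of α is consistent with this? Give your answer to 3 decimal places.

α ≈ 0.480

Set the two utilities equal: 371^α·2^(1−α) = 45^α·14^(1−α).
Rearrange to (371/45)^α = (14/2)^(1−α) and take logs: α·2.109540 = (1−α)·1.945910.
Thus α·(4.055450) = 1.945910, so α = 1.945910/4.055450 ≈ 0.480.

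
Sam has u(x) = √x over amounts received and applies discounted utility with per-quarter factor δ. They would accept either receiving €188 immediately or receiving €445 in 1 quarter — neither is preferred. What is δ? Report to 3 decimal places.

δ ≈ 0.650

Indifference means u(188) = δ · u(445), so δ = u(188)/u(445).
Since u(x) = √x, δ = √(188/445) = 0.64998.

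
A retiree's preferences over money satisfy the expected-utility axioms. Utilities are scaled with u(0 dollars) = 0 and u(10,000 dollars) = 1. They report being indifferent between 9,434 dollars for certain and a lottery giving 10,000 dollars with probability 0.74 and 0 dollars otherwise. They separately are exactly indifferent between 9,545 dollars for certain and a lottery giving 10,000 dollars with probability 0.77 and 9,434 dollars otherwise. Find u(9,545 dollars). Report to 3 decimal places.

From the first indifference, u(9,434 dollars) = 0.74·u(10,000 dollars) + 0.26·u(0 dollars) = 0.74·1 + 0.26·0 = 0.74.
Then u(9,545 dollars) = 0.77·u(10,000 dollars) + 0.23·u(9,434 dollars) = 0.77·1.00 + 0.23·0.74 = 0.9402.

0.940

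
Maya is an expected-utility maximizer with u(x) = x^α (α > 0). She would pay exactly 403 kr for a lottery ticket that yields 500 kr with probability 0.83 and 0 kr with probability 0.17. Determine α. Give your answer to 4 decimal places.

α ≈ 0.8640

EU(lottery) = 0.83·500^α + 0.17·0 = 0.83·500^α.
Setting u(403) equal to that: 403^α = 0.83·500^α ⇒ (403/500)^α = 0.83.
Take logs: α = ln 0.83 / ln(403/500) ≈ 0.863951.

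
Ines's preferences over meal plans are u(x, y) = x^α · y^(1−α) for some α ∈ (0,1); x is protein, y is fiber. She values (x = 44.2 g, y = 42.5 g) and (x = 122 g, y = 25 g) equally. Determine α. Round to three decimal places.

The Cobb–Douglas utilities coincide, so 44.2^α·42.5^(1−α) = 122^α·25^(1−α).
Rearrange to (44.2/122)^α = (25/42.5)^(1−α) and take logs: α·-1.015296 = (1−α)·-0.530628.
With A = -1.015296 and B = -0.530628: α·A = (1−α)·B, so α = B/(A+B) = -0.530628/-1.545924 ≈ 0.343.

α ≈ 0.343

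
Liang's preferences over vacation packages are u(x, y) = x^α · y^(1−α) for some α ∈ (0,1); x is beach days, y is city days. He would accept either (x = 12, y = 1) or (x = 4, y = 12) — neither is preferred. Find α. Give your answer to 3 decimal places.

The Cobb–Douglas utilities coincide, so 12^α·1^(1−α) = 4^α·12^(1−α).
(12/4)^α = (12/1)^(1−α); take logs: α·ln(12/4) = (1−α)·ln(12/1), i.e. α·1.098612 = (1−α)·2.484907.
So α/(1−α) = (2.484907)/(1.098612) = 2.261860, and α = 2.261860/3.261860 ≈ 0.693.

α ≈ 0.693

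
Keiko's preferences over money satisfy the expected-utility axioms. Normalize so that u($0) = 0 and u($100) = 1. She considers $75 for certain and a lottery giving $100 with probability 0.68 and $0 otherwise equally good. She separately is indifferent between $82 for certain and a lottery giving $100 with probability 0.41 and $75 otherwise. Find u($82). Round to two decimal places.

0.81

First, u($75) = 0.68·u($100) + 0.32·u($0) = 0.68.
The second indifference gives u($82) = 0.41·u($100) + 0.59·u($75) = 0.41·1.00 + 0.59·0.68 = 0.8112.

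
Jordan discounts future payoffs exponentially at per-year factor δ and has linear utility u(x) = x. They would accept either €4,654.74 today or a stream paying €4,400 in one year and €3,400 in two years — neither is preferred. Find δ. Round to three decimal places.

δ ≈ 0.690

Present value of the stream is 4400·δ + 3400·δ². Indifference gives 4400δ + 3400δ² = 4654.74.
That is, 3400δ² + 4400δ − 4654.74 = 0, a quadratic in δ.
The positive root is δ = [−4400 + √(4400² + 4·3400·4654.74)] / (2·3400) = (−4400 + 9092.000)/6800 ≈ 0.690.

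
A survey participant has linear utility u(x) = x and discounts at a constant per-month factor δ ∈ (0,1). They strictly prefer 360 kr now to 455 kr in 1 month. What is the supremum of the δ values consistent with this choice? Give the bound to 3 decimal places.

Comparing present values: 360 > δ·455.
Dividing through by 455 gives δ < 0.79121.

δ < 0.791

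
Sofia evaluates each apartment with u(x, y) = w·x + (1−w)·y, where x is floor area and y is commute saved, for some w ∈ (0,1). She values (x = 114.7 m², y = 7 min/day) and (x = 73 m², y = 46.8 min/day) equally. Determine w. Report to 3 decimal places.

Equating utilities: w·114.7 + (1−w)·7 = w·73 + (1−w)·46.8.
Collecting terms: w·41.7 = (1−w)·39.8.
So w/(1−w) = 39.8/41.7 = 0.9544, giving w = 39.8/(41.7+39.8) = 0.488.

w = 0.488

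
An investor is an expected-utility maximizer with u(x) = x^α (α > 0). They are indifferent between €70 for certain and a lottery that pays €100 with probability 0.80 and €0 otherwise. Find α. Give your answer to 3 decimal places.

α ≈ 0.626

EU(lottery) = 0.80·100^α + 0.20·0 = 0.80·100^α.
Equating: 70^α = 0.80·100^α, i.e. 0.7000^α = 0.80.
α = ln(0.80) / ln(70/100) = -0.223144/-0.356675 ≈ 0.626.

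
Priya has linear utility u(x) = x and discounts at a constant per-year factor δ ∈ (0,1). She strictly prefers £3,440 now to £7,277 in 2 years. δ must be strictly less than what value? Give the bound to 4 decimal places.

Under u(x) = x this choice says 3440 > δ^2·7277.
So δ^2 < 3440/7277 = 0.47272; taking the square root of both positive sides preserves the inequality.
δ < 0.47272^(1/2) = 0.6875.

δ < 0.6875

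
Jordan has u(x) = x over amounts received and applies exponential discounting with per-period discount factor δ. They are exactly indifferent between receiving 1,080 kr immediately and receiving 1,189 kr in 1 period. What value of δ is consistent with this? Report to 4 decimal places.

Indifference means u(1080) = δ · u(1189), so δ = u(1080)/u(1189).
With u(x) = x: δ = 1080/1189 = 0.90833.

δ ≈ 0.9083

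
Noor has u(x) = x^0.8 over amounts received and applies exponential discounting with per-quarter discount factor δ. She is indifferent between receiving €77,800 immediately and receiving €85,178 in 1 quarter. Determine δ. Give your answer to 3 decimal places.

The payoff in 1 quarter is discounted by δ, so u(77800) = δ·u(85178) and δ = u(77800)/u(85178).
With u(x) = x^0.8: δ = 77800^0.8/85178^0.8 = (77800/85178)^0.8 = 0.93008.

δ ≈ 0.930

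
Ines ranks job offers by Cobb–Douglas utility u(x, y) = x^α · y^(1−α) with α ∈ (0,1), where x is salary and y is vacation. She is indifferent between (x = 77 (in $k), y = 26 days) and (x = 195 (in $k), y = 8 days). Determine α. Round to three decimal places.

Indifference: 77^α · 26^(1−α) = 195^α · 8^(1−α).
(77/195)^α = (8/26)^(1−α); take logs: α·ln(77/195) = (1−α)·ln(8/26), i.e. α·-0.929194 = (1−α)·-1.178655.
With A = -0.929194 and B = -1.178655: α·A = (1−α)·B, so α = B/(A+B) = -1.178655/-2.107849 ≈ 0.559.

α ≈ 0.559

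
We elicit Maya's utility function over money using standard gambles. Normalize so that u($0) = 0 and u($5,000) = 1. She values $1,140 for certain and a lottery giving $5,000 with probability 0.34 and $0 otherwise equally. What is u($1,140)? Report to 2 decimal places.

0.34

u($1,140) equals the lottery's expected utility: 0.34·1 + 0.66·0 = 0.34.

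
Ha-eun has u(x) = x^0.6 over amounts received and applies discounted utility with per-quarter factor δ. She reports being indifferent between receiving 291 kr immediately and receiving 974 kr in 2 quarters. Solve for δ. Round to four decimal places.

δ ≈ 0.6960

Indifference means u(291) = δ^2 · u(974), so δ^2 = u(291)/u(974).
Since u(x) = x^0.6, δ^2 = (291/974)^0.6 = 0.29877^0.6 = 0.48440.
Hence δ = (0.48440)^(1/2) = 0.695986.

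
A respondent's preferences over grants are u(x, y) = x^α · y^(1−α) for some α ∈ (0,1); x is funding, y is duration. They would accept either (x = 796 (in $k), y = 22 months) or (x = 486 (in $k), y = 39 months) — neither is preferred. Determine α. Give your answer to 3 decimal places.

Indifference: 796^α · 22^(1−α) = 486^α · 39^(1−α).
Rearrange to (796/486)^α = (39/22)^(1−α) and take logs: α·0.493391 = (1−α)·0.572519.
With A = 0.493391 and B = 0.572519: α·A = (1−α)·B, so α = B/(A+B) = 0.572519/1.065910 ≈ 0.537.

α ≈ 0.537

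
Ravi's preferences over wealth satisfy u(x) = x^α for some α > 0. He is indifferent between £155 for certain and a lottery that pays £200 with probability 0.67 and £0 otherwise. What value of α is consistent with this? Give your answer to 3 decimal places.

Since u(0) = 0, the lottery's EU is 0.67·200^α.
Equating: 155^α = 0.67·200^α, i.e. 0.7750^α = 0.67.
Take logs: α = ln 0.67 / ln(155/200) ≈ 1.57116.

α ≈ 1.571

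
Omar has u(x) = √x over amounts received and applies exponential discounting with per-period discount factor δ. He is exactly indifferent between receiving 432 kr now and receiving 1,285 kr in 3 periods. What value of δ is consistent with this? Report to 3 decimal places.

The payoff in 3 periods is discounted by δ^3, so u(432) = δ^3·u(1285) and δ^3 = u(432)/u(1285).
With u(x) = √x: δ^3 = √432/√1285 = √(432/1285) = 0.57982.
Taking the cube root: δ = 0.57982^(1/3) ≈ 0.834.

δ ≈ 0.834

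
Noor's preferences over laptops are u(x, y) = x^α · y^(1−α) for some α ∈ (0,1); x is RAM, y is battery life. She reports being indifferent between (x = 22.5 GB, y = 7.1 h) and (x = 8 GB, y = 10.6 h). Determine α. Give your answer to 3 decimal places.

Set the two utilities equal: 22.5^α·7.1^(1−α) = 8^α·10.6^(1−α).
Taking logs: α·ln 22.5 + (1−α)·ln 7.1 = α·ln 8 + (1−α)·ln 10.6, i.e. α·1.034074 = (1−α)·0.400759.
With A = 1.034074 and B = 0.400759: α·A = (1−α)·B, so α = B/(A+B) = 0.400759/1.434833 ≈ 0.279.

α ≈ 0.279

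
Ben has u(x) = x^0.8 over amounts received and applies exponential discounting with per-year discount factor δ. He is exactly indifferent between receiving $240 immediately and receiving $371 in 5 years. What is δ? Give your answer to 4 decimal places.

Indifference means u(240) = δ^5 · u(371), so δ^5 = u(240)/u(371).
Since u(x) = x^0.8, δ^5 = (240/371)^0.8 = 0.64690^0.8 = 0.70578.
Hence δ = (0.70578)^(1/5) = 0.932683.

δ ≈ 0.9327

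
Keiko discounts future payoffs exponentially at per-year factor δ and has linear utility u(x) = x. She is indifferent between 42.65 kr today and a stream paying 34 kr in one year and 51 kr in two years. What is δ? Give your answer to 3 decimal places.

δ ≈ 0.640

Present value of the stream is 34·δ + 51·δ². Indifference gives 34δ + 51δ² = 42.65.
That is, 51δ² + 34δ − 42.65 = 0, a quadratic in δ.
δ = (−34 + √(34² + 4·51·42.65)) / (2·51) = (−34 + √9856.60) / 102 ≈ 0.640.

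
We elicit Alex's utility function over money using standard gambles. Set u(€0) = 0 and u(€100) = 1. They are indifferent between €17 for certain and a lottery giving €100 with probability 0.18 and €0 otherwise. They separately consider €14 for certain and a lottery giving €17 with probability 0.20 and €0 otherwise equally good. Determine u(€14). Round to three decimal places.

0.036

The first gamble pins u(€17): it must equal 0.18·1 + 0.82·0 = 0.18.
Chaining: u(€14) = 0.20·0.18 + 0.80·0.00 = 0.0360.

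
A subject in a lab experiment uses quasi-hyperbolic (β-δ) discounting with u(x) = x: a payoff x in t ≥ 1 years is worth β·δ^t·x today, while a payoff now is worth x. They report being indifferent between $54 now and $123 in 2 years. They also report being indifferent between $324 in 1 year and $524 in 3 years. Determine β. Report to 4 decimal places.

β ≈ 0.7100

Both payoffs in the second observation are in the future, so β drops out: δ^1·324 = δ^3·524 ⇒ δ^2 = 324/524 = 0.61832, so δ = 0.78633.
The first indifference: 54 = β·δ^2·123, so β = 54/(δ^2·123) = 54/(0.61832·123) ≈ 0.7100.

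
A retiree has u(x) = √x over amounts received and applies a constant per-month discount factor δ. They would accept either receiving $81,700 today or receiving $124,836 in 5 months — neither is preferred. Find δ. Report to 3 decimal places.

δ ≈ 0.958

Equating discounted utilities: u(81700) = δ^5·u(124836) ⇒ δ^5 = u(81700)/u(124836).
With u(x) = √x: δ^5 = √81700/√124836 = √(81700/124836) = 0.80899.
So δ = 0.80899^(1/5) ≈ 0.958.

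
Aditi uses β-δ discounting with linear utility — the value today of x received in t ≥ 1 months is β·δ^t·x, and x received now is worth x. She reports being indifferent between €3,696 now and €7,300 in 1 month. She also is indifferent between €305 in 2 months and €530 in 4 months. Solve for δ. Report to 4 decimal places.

δ ≈ 0.7586

The second indifference involves only future payoffs, so β cancels: β·δ^2·305 = β·δ^4·530, giving δ^2 = 305/530 = 0.57547, so δ = 0.75860.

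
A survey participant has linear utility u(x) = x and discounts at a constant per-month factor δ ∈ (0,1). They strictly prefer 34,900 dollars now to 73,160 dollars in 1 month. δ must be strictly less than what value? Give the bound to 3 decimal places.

Comparing present values: 34900 > δ·73160.
So δ < 34900/73160 = 0.47704.

δ < 0.477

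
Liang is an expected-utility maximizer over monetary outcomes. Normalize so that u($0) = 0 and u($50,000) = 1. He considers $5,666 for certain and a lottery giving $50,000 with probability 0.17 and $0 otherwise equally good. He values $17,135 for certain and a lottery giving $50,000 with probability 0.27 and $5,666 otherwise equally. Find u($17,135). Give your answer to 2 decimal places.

0.39

The first gamble pins u($5,666): it must equal 0.17·1 + 0.83·0 = 0.17.
The second indifference gives u($17,135) = 0.27·u($50,000) + 0.73·u($5,666) = 0.27·1.00 + 0.73·0.17 = 0.3941.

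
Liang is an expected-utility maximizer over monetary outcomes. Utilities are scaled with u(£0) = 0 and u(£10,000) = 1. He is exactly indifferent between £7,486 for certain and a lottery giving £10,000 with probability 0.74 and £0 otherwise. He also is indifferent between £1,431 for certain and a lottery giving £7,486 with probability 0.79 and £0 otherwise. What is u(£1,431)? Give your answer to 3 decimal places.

From the first indifference, u(£7,486) = 0.74·u(£10,000) + 0.26·u(£0) = 0.74·1 + 0.26·0 = 0.74.
Chaining: u(£1,431) = 0.79·0.74 + 0.21·0.00 = 0.5846.

0.585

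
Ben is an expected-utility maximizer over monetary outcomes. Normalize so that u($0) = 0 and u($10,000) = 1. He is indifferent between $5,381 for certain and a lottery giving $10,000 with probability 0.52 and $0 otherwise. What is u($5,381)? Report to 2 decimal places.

By the standard-gamble method, u($5,381) is just the indifference probability on the best outcome: 0.52.

0.52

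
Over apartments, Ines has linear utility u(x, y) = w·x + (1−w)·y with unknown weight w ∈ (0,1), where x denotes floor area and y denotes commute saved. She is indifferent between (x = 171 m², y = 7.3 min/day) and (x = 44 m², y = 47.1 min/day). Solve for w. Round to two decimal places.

u(171,7.3) = u(44,47.1) means w·171 + (1−w)·7.3 = w·44 + (1−w)·47.1.
Rearranging, 127·w − 39.8·(1−w) = 0.
Hence w = 39.8/(127+39.8) = 39.8/166.8 = 0.24.

w = 0.24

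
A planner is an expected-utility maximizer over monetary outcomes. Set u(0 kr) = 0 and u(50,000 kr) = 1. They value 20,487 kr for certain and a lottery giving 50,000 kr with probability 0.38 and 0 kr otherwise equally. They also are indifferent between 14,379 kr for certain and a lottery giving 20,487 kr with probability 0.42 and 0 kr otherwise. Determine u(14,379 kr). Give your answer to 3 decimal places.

The first gamble pins u(20,487 kr): it must equal 0.38·1 + 0.62·0 = 0.38.
Chaining: u(14,379 kr) = 0.42·0.38 + 0.58·0.00 = 0.1596.

0.160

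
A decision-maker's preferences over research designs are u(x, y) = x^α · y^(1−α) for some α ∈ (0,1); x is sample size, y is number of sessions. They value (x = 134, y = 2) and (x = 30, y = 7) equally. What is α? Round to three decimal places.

Set the two utilities equal: 134^α·2^(1−α) = 30^α·7^(1−α).
Taking logs: α·ln 134 + (1−α)·ln 2 = α·ln 30 + (1−α)·ln 7, i.e. α·1.496642 = (1−α)·1.252763.
With A = 1.496642 and B = 1.252763: α·A = (1−α)·B, so α = B/(A+B) = 1.252763/2.749405 ≈ 0.456.

α ≈ 0.456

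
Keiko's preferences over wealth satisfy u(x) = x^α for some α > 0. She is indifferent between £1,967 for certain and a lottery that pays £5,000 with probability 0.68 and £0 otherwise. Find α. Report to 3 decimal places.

EU(lottery) = 0.68·5000^α + 0.32·0 = 0.68·5000^α.
Setting u(1967) equal to that: 1967^α = 0.68·5000^α ⇒ (1967/5000)^α = 0.68.
Take logs: α = ln 0.68 / ln(1967/5000) ≈ 0.41339.

α ≈ 0.413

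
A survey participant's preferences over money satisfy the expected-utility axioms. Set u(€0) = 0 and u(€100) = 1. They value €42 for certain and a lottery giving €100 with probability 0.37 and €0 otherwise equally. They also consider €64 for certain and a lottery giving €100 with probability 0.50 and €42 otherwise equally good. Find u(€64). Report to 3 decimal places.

0.685

From the first indifference, u(€42) = 0.37·u(€100) + 0.63·u(€0) = 0.37·1 + 0.63·0 = 0.37.
The second indifference gives u(€64) = 0.50·u(€100) + 0.50·u(€42) = 0.50·1.00 + 0.50·0.37 = 0.6850.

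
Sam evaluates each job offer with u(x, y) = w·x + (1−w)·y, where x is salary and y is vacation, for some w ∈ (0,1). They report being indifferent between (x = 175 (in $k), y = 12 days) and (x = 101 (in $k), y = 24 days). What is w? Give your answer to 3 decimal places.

Indifference: w·175 + (1−w)·12 = w·101 + (1−w)·24.
w·(175−101) = (1−w)·(24−12), i.e. w·74 = (1−w)·12.
The marginal rate of substitution is 12/74, so w = 12/(74+12) = 0.140.

w = 0.140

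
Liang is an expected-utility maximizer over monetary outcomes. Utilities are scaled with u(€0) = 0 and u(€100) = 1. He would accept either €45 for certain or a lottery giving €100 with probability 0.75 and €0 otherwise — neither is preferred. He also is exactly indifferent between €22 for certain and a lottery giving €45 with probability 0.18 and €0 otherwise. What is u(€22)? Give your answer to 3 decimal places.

The first gamble pins u(€45): it must equal 0.75·1 + 0.25·0 = 0.75.
Chaining: u(€22) = 0.18·0.75 + 0.82·0.00 = 0.1350.

0.135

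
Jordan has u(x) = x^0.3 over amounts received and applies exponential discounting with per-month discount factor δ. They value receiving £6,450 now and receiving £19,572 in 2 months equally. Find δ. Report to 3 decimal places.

The payoff in 2 months is discounted by δ^2, so u(6450) = δ^2·u(19572) and δ^2 = u(6450)/u(19572).
Since u(x) = x^0.3, δ^2 = (6450/19572)^0.3 = 0.32955^0.3 = 0.71677.
So δ = 0.71677^(1/2) ≈ 0.847.

δ ≈ 0.847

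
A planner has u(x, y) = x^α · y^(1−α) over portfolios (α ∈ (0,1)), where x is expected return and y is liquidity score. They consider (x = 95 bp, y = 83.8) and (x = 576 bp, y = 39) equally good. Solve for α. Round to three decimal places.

α ≈ 0.298

Indifference: 95^α · 83.8^(1−α) = 576^α · 39^(1−α).
(95/576)^α = (39/83.8)^(1−α); take logs: α·ln(95/576) = (1−α)·ln(39/83.8), i.e. α·-1.802231 = (1−α)·-0.764871.
Thus α·(-2.567102) = -0.764871, so α = -0.764871/-2.567102 ≈ 0.298.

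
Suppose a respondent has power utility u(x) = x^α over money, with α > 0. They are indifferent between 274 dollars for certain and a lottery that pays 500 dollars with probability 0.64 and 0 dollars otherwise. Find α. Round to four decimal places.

α ≈ 0.7420

EU(lottery) = 0.64·500^α + 0.36·0 = 0.64·500^α.
Equating: 274^α = 0.64·500^α, i.e. 0.5480^α = 0.64.
Take logs: α = ln 0.64 / ln(274/500) ≈ 0.741982.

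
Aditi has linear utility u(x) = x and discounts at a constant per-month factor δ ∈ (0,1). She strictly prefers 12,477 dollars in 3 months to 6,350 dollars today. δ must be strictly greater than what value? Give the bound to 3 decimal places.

δ > 0.798

Comparing present values: 6350 < δ^3·12477.
So δ^3 > 6350/12477 = 0.50894; taking the cube root of both positive sides preserves the inequality.
δ > 0.50894^(1/3) = 0.798.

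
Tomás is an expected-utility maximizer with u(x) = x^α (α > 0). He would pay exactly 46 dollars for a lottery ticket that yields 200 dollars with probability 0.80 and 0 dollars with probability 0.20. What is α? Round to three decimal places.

Since u(0) = 0, the lottery's EU is 0.80·200^α.
Equating: 46^α = 0.80·200^α, i.e. 0.2300^α = 0.80.
α = ln(0.80) / ln(46/200) = -0.223144/-1.469676 ≈ 0.152.

α ≈ 0.152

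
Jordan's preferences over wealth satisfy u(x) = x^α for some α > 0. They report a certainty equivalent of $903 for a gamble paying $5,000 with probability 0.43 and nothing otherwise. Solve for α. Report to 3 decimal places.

α ≈ 0.493

EU(lottery) = 0.43·5000^α + 0.57·0 = 0.43·5000^α.
Indifference: 903^α = 0.43·5000^α, so (903/5000)^α = 0.43.
α = ln(0.43) / ln(903/5000) = -0.843970/-1.711471 ≈ 0.493.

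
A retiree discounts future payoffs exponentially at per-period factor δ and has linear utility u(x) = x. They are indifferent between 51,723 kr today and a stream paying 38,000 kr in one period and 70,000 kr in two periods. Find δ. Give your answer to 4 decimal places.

δ ≈ 0.6300

Equating present values: 51723 = 38000δ + 70000δ².
So 70000δ² + 38000δ − 51723 = 0.
δ = (−38000 + √(38000² + 4·70000·51723)) / (2·70000) = (−38000 + √15926440000.00) / 140000 ≈ 0.6300.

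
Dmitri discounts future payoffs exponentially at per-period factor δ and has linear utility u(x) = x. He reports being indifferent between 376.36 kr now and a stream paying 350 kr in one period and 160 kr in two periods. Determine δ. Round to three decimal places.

Equating present values: 376.36 = 350δ + 160δ².
So 160δ² + 350δ − 376.36 = 0.
By the quadratic formula (taking the positive root), δ = (−350 + √363370.40) / 320 ≈ 0.790.

δ ≈ 0.790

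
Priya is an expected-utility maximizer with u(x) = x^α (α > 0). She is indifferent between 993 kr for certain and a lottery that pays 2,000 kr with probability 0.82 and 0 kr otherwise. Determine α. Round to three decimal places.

α ≈ 0.283

Since u(0) = 0, the lottery's EU is 0.82·2000^α.
Setting u(993) equal to that: 993^α = 0.82·2000^α ⇒ (993/2000)^α = 0.82.
Take logs: α = ln 0.82 / ln(993/2000) ≈ 0.28343.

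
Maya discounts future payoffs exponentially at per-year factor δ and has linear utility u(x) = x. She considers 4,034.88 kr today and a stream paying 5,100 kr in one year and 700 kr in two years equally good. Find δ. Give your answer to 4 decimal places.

The stream is worth 5100δ + 700δ² today, so 5100δ + 700δ² = 4034.88.
Rearranged: 700δ² + 5100δ − 4034.88 = 0.
δ = (−5100 + √(5100² + 4·700·4034.88)) / (2·700) = (−5100 + √37307664.00) / 1400 ≈ 0.7200.

δ ≈ 0.7200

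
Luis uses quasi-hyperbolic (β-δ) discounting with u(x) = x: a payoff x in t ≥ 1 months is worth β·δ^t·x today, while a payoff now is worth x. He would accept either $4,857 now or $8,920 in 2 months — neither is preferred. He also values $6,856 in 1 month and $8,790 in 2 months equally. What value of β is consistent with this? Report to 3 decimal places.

From the later pair, β·δ^1·6856 = β·δ^2·8790; dividing through, δ = 6856/8790 = 0.77998.
Substituting δ into 4857 = β·δ^2·8920: β = 4857/(5426.611) ≈ 0.895.

β ≈ 0.895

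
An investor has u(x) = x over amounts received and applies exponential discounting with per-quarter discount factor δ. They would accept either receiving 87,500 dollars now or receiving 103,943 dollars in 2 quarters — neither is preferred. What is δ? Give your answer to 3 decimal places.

δ ≈ 0.918

Indifference means u(87500) = δ^2 · u(103943), so δ^2 = u(87500)/u(103943).
With u(x) = x: δ^2 = 87500/103943 = 0.84181.
So δ = 0.84181^(1/2) ≈ 0.918.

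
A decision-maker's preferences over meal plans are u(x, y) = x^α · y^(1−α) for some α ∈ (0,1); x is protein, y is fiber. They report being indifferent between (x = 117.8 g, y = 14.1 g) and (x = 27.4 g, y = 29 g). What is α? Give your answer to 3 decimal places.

The Cobb–Douglas utilities coincide, so 117.8^α·14.1^(1−α) = 27.4^α·29^(1−α).
Rearrange to (117.8/27.4)^α = (29/14.1)^(1−α) and take logs: α·1.458445 = (1−α)·0.721121.
So α/(1−α) = (0.721121)/(1.458445) = 0.494445, and α = 0.494445/1.494445 ≈ 0.331.

α ≈ 0.331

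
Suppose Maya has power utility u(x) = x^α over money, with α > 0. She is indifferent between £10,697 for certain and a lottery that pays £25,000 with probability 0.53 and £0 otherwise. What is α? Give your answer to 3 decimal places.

α ≈ 0.748

The lottery's expected utility is 0.53·u(25000) + 0.47·u(0) = 0.53·25000^α (since u(0) = 0 for α > 0).
Indifference: 10697^α = 0.53·25000^α, so (10697/25000)^α = 0.53.
Taking logs: α·ln(10697/25000) = ln(0.53), so α = -0.634878 / -0.848912 ≈ 0.748.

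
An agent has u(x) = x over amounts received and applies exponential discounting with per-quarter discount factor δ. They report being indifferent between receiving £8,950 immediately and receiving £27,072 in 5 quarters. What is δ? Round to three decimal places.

δ ≈ 0.801

Equating discounted utilities: u(8950) = δ^5·u(27072) ⇒ δ^5 = u(8950)/u(27072).
With u(x) = x: δ^5 = 8950/27072 = 0.33060.
Hence δ = (0.33060)^(1/5) = 0.80142.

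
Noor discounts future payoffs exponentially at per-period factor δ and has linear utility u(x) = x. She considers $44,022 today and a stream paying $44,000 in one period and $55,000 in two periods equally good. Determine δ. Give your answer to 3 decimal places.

Present value of the stream is 44000·δ + 55000·δ². Indifference gives 44000δ + 55000δ² = 44022.
That is, 55000δ² + 44000δ − 44022 = 0, a quadratic in δ.
The positive root is δ = [−44000 + √(44000² + 4·55000·44022)] / (2·55000) = (−44000 + 107800.000)/110000 ≈ 0.580.

δ ≈ 0.580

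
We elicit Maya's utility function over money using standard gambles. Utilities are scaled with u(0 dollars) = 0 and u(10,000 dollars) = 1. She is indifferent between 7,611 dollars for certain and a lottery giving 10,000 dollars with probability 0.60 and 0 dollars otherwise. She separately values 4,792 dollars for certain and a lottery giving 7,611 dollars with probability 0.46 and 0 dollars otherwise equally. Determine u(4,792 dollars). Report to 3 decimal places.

0.276

The first gamble pins u(7,611 dollars): it must equal 0.60·1 + 0.40·0 = 0.60.
The second indifference gives u(4,792 dollars) = 0.46·u(7,611 dollars) + 0.54·u(0 dollars) = 0.46·0.60 + 0.54·0.00 = 0.2760.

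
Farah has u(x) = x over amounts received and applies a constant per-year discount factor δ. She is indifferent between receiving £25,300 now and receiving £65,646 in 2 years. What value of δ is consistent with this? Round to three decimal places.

δ ≈ 0.621

Indifference means u(25300) = δ^2 · u(65646), so δ^2 = u(25300)/u(65646).
With u(x) = x: δ^2 = 25300/65646 = 0.38540.
Taking the square root: δ = 0.38540^(1/2) ≈ 0.621.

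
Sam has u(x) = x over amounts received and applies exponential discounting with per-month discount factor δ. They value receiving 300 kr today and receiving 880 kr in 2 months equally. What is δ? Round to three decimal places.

δ ≈ 0.584

The payoff in 2 months is discounted by δ^2, so u(300) = δ^2·u(880) and δ^2 = u(300)/u(880).
With u(x) = x: δ^2 = 300/880 = 0.34091.
Taking the square root: δ = 0.34091^(1/2) ≈ 0.584.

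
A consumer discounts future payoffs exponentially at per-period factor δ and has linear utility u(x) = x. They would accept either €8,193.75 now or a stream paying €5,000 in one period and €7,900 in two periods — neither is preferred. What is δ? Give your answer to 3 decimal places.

δ ≈ 0.750

Present value of the stream is 5000·δ + 7900·δ². Indifference gives 5000δ + 7900δ² = 8193.75.
Rearranged: 7900δ² + 5000δ − 8193.75 = 0.
δ = (−5000 + √(5000² + 4·7900·8193.75)) / (2·7900) = (−5000 + √283922500.00) / 15800 ≈ 0.750.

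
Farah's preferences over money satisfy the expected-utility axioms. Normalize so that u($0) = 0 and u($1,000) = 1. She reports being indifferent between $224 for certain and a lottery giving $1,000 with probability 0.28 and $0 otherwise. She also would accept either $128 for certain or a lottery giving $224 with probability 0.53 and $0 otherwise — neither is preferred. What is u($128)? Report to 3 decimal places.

0.148

First, u($224) = 0.28·u($1,000) + 0.72·u($0) = 0.28.
Then u($128) = 0.53·u($224) + 0.47·u($0) = 0.53·0.28 + 0.47·0.00 = 0.1484.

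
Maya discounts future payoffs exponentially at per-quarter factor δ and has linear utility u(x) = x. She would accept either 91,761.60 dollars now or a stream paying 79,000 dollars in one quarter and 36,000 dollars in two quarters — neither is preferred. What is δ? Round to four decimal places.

The stream is worth 79000δ + 36000δ² today, so 79000δ + 36000δ² = 91761.60.
So 36000δ² + 79000δ − 91761.60 = 0.
By the quadratic formula (taking the positive root), δ = (−79000 + √19454670400.00) / 72000 ≈ 0.8400.

δ ≈ 0.8400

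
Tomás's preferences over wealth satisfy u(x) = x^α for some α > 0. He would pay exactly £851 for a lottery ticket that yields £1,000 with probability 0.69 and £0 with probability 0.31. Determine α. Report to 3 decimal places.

α ≈ 2.300

The lottery's expected utility is 0.69·u(1000) + 0.31·u(0) = 0.69·1000^α (since u(0) = 0 for α > 0).
Indifference: 851^α = 0.69·1000^α, so (851/1000)^α = 0.69.
Take logs: α = ln 0.69 / ln(851/1000) ≈ 2.29984.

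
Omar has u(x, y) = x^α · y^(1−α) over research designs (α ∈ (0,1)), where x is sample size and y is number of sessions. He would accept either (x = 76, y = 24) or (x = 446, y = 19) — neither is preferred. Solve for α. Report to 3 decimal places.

α ≈ 0.117

Set the two utilities equal: 76^α·24^(1−α) = 446^α·19^(1−α).
(76/446)^α = (19/24)^(1−α); take logs: α·ln(76/446) = (1−α)·ln(19/24), i.e. α·-1.769586 = (1−α)·-0.233615.
With A = -1.769586 and B = -0.233615: α·A = (1−α)·B, so α = B/(A+B) = -0.233615/-2.003201 ≈ 0.117.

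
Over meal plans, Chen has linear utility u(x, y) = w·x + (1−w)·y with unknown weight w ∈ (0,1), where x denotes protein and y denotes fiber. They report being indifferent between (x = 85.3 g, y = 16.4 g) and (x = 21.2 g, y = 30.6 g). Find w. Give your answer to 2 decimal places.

w = 0.18

u(85.3,16.4) = u(21.2,30.6) means w·85.3 + (1−w)·16.4 = w·21.2 + (1−w)·30.6.
Collecting terms: w·64.1 = (1−w)·14.2.
Hence w = 14.2/(64.1+14.2) = 14.2/78.3 = 0.18.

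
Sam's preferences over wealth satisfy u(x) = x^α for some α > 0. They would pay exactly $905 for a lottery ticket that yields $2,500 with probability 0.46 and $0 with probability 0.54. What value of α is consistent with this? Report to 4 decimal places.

EU(lottery) = 0.46·2500^α + 0.54·0 = 0.46·2500^α.
Indifference: 905^α = 0.46·2500^α, so (905/2500)^α = 0.46.
α = ln(0.46) / ln(905/2500) = -0.7765288/-1.0161111 ≈ 0.7642.

α ≈ 0.7642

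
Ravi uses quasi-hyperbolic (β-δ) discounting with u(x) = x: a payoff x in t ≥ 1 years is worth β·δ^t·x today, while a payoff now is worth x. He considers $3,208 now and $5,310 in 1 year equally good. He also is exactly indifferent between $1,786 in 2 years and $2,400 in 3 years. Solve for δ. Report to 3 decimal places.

The second indifference involves only future payoffs, so β cancels: β·δ^2·1786 = β·δ^3·2400, giving δ = 1786/2400 = 0.74417.

δ ≈ 0.744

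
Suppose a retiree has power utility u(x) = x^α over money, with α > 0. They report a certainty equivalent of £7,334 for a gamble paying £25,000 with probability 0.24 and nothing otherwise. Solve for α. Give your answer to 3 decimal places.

α ≈ 1.164

Since u(0) = 0, the lottery's EU is 0.24·25000^α.
Indifference: 7334^α = 0.24·25000^α, so (7334/25000)^α = 0.24.
α = ln(0.24) / ln(7334/25000) = -1.427116/-1.226355 ≈ 1.164.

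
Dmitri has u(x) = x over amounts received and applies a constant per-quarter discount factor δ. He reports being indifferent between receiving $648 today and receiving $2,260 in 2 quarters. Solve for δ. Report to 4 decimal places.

The payoff in 2 quarters is discounted by δ^2, so u(648) = δ^2·u(2260) and δ^2 = u(648)/u(2260).
With u(x) = x: δ^2 = 648/2260 = 0.28673.
So δ = 0.28673^(1/2) ≈ 0.5355.

δ ≈ 0.5355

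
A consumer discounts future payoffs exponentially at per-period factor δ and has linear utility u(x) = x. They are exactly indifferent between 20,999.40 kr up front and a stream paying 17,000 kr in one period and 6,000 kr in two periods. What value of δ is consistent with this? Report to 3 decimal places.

δ ≈ 0.930

Equating present values: 20999.40 = 17000δ + 6000δ².
So 6000δ² + 17000δ − 20999.40 = 0.
δ = (−17000 + √(17000² + 4·6000·20999.40)) / (2·6000) = (−17000 + √792985600.00) / 12000 ≈ 0.930.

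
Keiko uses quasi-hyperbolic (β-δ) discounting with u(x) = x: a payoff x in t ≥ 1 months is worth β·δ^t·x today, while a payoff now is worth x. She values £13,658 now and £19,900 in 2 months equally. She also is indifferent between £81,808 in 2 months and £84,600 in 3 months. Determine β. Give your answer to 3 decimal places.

From the later pair, β·δ^2·81808 = β·δ^3·84600; dividing through, δ = 81808/84600 = 0.96700.
The first indifference: 13658 = β·δ^2·19900, so β = 13658/(δ^2·19900) = 13658/(0.93508·19900) ≈ 0.734.

β ≈ 0.734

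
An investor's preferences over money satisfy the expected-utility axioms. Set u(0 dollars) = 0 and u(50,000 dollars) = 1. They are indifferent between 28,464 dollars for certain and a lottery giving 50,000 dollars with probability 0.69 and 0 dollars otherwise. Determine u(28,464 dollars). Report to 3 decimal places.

The indifference gives u(28,464 dollars) = 0.69·u(50,000 dollars) + 0.31·u(0 dollars) = 0.69·1 + 0.31·0 = 0.69.

0.690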